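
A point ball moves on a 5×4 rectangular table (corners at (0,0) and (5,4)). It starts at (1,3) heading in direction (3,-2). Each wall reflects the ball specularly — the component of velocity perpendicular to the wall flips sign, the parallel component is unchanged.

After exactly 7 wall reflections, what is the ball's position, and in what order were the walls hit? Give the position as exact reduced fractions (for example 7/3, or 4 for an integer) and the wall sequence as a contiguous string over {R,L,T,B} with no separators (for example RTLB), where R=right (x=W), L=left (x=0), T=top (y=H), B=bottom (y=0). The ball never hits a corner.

Final position: (0,5/3)
Wall sequence: RBLTRBL

1. t=4/3 → R at (5,1/3); v=(-3,-2)
2. t=1/6 → B at (9/2,0); v=(-3,2)
3. t=3/2 → L at (0,3); v=(3,2)
4. t=1/2 → T at (3/2,4); v=(3,-2)
5. t=7/6 → R at (5,5/3); v=(-3,-2)
6. t=5/6 → B at (5/2,0); v=(-3,2)
7. t=5/6 → L at (0,5/3); v=(3,2)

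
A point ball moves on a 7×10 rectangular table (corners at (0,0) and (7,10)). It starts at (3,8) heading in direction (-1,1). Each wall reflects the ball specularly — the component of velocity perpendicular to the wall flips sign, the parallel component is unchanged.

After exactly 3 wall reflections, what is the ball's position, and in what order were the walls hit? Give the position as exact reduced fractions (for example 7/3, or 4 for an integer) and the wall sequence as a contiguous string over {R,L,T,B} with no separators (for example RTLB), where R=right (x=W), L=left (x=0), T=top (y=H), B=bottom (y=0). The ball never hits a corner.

Final position: (7,2)
Wall sequence: TLR

1. t=2 → T at (1,10); v=(-1,-1)
2. t=1 → L at (0,9); v=(1,-1)
3. t=7 → R at (7,2); v=(-1,-1)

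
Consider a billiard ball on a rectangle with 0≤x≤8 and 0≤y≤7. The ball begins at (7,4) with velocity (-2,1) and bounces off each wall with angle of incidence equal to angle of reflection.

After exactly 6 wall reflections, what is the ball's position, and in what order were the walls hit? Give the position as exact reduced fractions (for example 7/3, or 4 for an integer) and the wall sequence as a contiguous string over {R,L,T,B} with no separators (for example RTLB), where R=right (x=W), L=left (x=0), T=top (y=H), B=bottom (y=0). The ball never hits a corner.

Final position: (8,11/2)
Wall sequence: TLRBLR

1. t=3 → T at (1,7); v=(-2,-1)
2. t=1/2 → L at (0,13/2); v=(2,-1)
3. t=4 → R at (8,5/2); v=(-2,-1)
4. t=5/2 → B at (3,0); v=(-2,1)
5. t=3/2 → L at (0,3/2); v=(2,1)
6. t=4 → R at (8,11/2); v=(-2,1)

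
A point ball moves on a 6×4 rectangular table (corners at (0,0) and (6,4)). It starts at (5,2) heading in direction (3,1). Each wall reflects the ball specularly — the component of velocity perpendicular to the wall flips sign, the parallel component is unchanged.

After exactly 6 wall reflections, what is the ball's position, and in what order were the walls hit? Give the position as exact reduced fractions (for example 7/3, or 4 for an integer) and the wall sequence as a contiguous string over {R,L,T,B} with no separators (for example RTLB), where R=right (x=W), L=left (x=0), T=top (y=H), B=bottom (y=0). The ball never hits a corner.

Final position: (0,1/3)
Wall sequence: RTLRBL

1. t=1/3 → R at (6,7/3); v=(-3,1)
2. t=5/3 → T at (1,4); v=(-3,-1)
3. t=1/3 → L at (0,11/3); v=(3,-1)
4. t=2 → R at (6,5/3); v=(-3,-1)
5. t=5/3 → B at (1,0); v=(-3,1)
6. t=1/3 → L at (0,1/3); v=(3,1)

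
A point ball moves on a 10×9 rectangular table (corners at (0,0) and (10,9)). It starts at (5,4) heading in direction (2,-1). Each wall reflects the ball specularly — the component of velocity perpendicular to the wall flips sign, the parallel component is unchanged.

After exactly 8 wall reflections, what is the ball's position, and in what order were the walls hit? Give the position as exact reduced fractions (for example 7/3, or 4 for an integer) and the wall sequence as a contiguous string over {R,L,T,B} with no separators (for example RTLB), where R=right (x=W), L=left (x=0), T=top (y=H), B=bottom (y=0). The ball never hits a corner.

Final position: (10,1/2)
Wall sequence: RBLRTLBR

1. t=5/2 → R at (10,3/2); v=(-2,-1)
2. t=3/2 → B at (7,0); v=(-2,1)
3. t=7/2 → L at (0,7/2); v=(2,1)
4. t=5 → R at (10,17/2); v=(-2,1)
5. t=1/2 → T at (9,9); v=(-2,-1)
6. t=9/2 → L at (0,9/2); v=(2,-1)
7. t=9/2 → B at (9,0); v=(2,1)
8. t=1/2 → R at (10,1/2); v=(-2,1)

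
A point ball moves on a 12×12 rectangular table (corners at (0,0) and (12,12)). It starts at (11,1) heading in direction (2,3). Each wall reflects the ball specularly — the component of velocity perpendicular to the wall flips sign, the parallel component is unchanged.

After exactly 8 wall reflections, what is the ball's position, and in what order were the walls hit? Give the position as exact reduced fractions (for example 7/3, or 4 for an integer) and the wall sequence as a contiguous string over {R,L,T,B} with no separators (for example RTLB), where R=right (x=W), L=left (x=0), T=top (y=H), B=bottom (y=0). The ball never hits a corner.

1. t=1/2 → R at (12,5/2); v=(-2,3)
2. t=19/6 → T at (17/3,12); v=(-2,-3)
3. t=17/6 → L at (0,7/2); v=(2,-3)
4. t=7/6 → B at (7/3,0); v=(2,3)
5. t=4 → T at (31/3,12); v=(2,-3)
6. t=5/6 → R at (12,19/2); v=(-2,-3)
7. t=19/6 → B at (17/3,0); v=(-2,3)
8. t=17/6 → L at (0,17/2); v=(2,3)

Final position: (0,17/2)
Wall sequence: RTLBTRBL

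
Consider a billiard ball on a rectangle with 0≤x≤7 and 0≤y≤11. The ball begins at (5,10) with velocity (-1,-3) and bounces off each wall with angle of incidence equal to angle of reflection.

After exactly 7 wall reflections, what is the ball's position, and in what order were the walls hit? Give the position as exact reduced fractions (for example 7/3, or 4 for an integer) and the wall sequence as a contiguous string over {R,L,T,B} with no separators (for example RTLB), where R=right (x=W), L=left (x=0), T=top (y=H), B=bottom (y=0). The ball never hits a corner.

1. t=10/3 → B at (5/3,0); v=(-1,3)
2. t=5/3 → L at (0,5); v=(1,3)
3. t=2 → T at (2,11); v=(1,-3)
4. t=11/3 → B at (17/3,0); v=(1,3)
5. t=4/3 → R at (7,4); v=(-1,3)
6. t=7/3 → T at (14/3,11); v=(-1,-3)
7. t=11/3 → B at (1,0); v=(-1,3)

Final position: (1,0)
Wall sequence: BLTBRTB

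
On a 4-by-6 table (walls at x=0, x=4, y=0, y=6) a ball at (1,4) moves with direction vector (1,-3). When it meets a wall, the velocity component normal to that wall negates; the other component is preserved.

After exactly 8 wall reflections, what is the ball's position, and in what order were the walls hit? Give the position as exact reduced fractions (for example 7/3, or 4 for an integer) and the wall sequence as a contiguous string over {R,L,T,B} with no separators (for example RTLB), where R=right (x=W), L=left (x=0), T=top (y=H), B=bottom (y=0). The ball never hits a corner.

Final position: (4,5)
Wall sequence: BRTBLTBR

1. t=4/3 → B at (7/3,0); v=(1,3)
2. t=5/3 → R at (4,5); v=(-1,3)
3. t=1/3 → T at (11/3,6); v=(-1,-3)
4. t=2 → B at (5/3,0); v=(-1,3)
5. t=5/3 → L at (0,5); v=(1,3)
6. t=1/3 → T at (1/3,6); v=(1,-3)
7. t=2 → B at (7/3,0); v=(1,3)
8. t=5/3 → R at (4,5); v=(-1,3)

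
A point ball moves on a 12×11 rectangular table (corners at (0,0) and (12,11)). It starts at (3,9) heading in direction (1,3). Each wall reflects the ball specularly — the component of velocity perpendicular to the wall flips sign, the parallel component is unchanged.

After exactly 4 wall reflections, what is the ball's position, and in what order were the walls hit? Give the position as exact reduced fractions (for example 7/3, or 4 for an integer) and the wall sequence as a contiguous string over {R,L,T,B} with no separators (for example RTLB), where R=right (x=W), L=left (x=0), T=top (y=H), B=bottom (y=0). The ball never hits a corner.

1. t=2/3 → T at (11/3,11); v=(1,-3)
2. t=11/3 → B at (22/3,0); v=(1,3)
3. t=11/3 → T at (11,11); v=(1,-3)
4. t=1 → R at (12,8); v=(-1,-3)

Final position: (12,8)
Wall sequence: TBTR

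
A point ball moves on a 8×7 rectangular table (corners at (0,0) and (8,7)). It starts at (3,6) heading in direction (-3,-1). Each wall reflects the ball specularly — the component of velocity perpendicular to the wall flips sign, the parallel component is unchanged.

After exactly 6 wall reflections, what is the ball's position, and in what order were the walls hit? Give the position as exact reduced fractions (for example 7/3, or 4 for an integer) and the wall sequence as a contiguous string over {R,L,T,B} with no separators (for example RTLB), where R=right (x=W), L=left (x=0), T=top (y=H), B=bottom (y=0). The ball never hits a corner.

Final position: (0,17/3)
Wall sequence: LRBLRL

1. t=1 → L at (0,5); v=(3,-1)
2. t=8/3 → R at (8,7/3); v=(-3,-1)
3. t=7/3 → B at (1,0); v=(-3,1)
4. t=1/3 → L at (0,1/3); v=(3,1)
5. t=8/3 → R at (8,3); v=(-3,1)
6. t=8/3 → L at (0,17/3); v=(3,1)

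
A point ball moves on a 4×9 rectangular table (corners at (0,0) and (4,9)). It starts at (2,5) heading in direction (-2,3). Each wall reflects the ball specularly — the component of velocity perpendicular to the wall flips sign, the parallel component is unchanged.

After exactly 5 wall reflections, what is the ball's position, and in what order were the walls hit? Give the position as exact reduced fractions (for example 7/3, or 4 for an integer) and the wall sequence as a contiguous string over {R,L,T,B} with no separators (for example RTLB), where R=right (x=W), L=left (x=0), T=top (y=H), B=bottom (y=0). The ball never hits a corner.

1. t=1 → L at (0,8); v=(2,3)
2. t=1/3 → T at (2/3,9); v=(2,-3)
3. t=5/3 → R at (4,4); v=(-2,-3)
4. t=4/3 → B at (4/3,0); v=(-2,3)
5. t=2/3 → L at (0,2); v=(2,3)

Final position: (0,2)
Wall sequence: LTRBL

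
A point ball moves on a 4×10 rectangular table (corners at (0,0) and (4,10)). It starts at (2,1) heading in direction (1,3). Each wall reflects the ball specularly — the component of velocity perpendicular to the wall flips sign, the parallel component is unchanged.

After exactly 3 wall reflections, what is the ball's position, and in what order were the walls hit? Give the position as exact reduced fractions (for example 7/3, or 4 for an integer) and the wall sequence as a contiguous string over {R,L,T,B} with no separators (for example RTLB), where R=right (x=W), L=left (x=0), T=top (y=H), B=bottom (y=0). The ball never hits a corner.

1. t=2 → R at (4,7); v=(-1,3)
2. t=1 → T at (3,10); v=(-1,-3)
3. t=3 → L at (0,1); v=(1,-3)

Final position: (0,1)
Wall sequence: RTL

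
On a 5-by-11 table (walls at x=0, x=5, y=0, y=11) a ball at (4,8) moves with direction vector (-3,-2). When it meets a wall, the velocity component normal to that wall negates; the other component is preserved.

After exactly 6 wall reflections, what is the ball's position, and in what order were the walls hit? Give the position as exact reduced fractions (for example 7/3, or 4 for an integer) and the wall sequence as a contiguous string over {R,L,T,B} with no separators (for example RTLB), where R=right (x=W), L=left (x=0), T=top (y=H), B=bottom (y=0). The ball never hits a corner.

1. t=4/3 → L at (0,16/3); v=(3,-2)
2. t=5/3 → R at (5,2); v=(-3,-2)
3. t=1 → B at (2,0); v=(-3,2)
4. t=2/3 → L at (0,4/3); v=(3,2)
5. t=5/3 → R at (5,14/3); v=(-3,2)
6. t=5/3 → L at (0,8); v=(3,2)

Final position: (0,8)
Wall sequence: LRBLRL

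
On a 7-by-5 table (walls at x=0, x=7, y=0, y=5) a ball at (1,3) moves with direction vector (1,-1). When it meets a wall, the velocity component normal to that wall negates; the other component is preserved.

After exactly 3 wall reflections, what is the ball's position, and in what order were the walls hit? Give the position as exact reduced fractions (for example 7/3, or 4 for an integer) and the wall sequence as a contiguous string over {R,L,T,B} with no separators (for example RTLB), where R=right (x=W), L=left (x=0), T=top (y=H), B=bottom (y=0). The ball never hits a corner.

Final position: (5,5)
Wall sequence: BRT

1. t=3 → B at (4,0); v=(1,1)
2. t=3 → R at (7,3); v=(-1,1)
3. t=2 → T at (5,5); v=(-1,-1)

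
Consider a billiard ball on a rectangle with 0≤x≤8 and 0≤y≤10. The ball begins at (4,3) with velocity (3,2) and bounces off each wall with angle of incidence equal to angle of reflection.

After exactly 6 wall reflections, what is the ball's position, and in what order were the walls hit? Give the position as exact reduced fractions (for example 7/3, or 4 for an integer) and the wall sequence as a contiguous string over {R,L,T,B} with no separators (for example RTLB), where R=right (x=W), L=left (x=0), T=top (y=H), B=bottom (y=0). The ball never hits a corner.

1. t=4/3 → R at (8,17/3); v=(-3,2)
2. t=13/6 → T at (3/2,10); v=(-3,-2)
3. t=1/2 → L at (0,9); v=(3,-2)
4. t=8/3 → R at (8,11/3); v=(-3,-2)
5. t=11/6 → B at (5/2,0); v=(-3,2)
6. t=5/6 → L at (0,5/3); v=(3,2)

Final position: (0,5/3)
Wall sequence: RTLRBL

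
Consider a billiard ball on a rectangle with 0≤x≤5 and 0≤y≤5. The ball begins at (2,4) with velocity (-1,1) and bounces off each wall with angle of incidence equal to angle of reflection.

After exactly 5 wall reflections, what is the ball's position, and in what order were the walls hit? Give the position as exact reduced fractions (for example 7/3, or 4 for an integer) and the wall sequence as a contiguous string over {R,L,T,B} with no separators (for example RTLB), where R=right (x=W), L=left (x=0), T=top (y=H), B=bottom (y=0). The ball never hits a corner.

1. t=1 → T at (1,5); v=(-1,-1)
2. t=1 → L at (0,4); v=(1,-1)
3. t=4 → B at (4,0); v=(1,1)
4. t=1 → R at (5,1); v=(-1,1)
5. t=4 → T at (1,5); v=(-1,-1)

Final position: (1,5)
Wall sequence: TLBRT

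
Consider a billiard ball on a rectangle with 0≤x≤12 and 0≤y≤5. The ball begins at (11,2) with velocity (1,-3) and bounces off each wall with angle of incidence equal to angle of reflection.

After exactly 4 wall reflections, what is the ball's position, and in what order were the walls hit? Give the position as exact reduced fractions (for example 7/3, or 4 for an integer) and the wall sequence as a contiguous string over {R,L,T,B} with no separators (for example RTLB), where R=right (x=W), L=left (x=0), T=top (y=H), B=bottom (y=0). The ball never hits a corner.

1. t=2/3 → B at (35/3,0); v=(1,3)
2. t=1/3 → R at (12,1); v=(-1,3)
3. t=4/3 → T at (32/3,5); v=(-1,-3)
4. t=5/3 → B at (9,0); v=(-1,3)

Final position: (9,0)
Wall sequence: BRTB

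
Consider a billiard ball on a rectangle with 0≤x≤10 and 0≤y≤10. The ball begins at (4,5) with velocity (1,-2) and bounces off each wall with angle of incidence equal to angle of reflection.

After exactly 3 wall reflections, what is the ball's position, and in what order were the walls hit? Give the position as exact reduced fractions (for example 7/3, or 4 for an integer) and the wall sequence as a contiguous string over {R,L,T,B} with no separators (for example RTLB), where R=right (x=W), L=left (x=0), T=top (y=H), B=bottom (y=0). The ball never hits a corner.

1. t=5/2 → B at (13/2,0); v=(1,2)
2. t=7/2 → R at (10,7); v=(-1,2)
3. t=3/2 → T at (17/2,10); v=(-1,-2)

Final position: (17/2,10)
Wall sequence: BRT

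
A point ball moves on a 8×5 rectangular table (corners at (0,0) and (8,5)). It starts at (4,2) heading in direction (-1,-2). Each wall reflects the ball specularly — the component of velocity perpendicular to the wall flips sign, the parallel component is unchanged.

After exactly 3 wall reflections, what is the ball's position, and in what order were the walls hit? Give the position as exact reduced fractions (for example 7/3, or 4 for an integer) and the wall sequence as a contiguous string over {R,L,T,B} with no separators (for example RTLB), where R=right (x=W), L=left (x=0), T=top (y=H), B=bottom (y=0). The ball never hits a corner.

Final position: (0,4)
Wall sequence: BTL

1. t=1 → B at (3,0); v=(-1,2)
2. t=5/2 → T at (1/2,5); v=(-1,-2)
3. t=1/2 → L at (0,4); v=(1,-2)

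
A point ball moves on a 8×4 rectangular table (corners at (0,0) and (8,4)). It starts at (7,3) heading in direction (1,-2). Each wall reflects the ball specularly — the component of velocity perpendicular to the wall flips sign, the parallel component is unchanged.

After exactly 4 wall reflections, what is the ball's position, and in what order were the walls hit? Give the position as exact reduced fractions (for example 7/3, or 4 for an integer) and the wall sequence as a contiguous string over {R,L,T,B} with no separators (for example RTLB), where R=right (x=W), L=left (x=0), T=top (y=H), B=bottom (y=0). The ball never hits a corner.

1. t=1 → R at (8,1); v=(-1,-2)
2. t=1/2 → B at (15/2,0); v=(-1,2)
3. t=2 → T at (11/2,4); v=(-1,-2)
4. t=2 → B at (7/2,0); v=(-1,2)

Final position: (7/2,0)
Wall sequence: RBTB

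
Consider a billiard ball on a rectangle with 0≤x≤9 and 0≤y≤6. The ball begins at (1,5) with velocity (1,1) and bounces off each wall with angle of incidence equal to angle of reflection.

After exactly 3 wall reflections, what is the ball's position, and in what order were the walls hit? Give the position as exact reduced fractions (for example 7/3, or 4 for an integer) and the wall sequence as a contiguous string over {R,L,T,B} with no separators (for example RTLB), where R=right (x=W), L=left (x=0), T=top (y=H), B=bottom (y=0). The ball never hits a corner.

1. t=1 → T at (2,6); v=(1,-1)
2. t=6 → B at (8,0); v=(1,1)
3. t=1 → R at (9,1); v=(-1,1)

Final position: (9,1)
Wall sequence: TBR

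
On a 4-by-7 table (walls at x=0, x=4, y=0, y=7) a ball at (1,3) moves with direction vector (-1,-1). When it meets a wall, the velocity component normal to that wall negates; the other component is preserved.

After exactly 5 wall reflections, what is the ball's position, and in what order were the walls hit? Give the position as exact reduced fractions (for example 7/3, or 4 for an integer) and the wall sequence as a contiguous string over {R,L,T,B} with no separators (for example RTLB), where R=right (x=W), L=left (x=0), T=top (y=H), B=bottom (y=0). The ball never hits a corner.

1. t=1 → L at (0,2); v=(1,-1)
2. t=2 → B at (2,0); v=(1,1)
3. t=2 → R at (4,2); v=(-1,1)
4. t=4 → L at (0,6); v=(1,1)
5. t=1 → T at (1,7); v=(1,-1)

Final position: (1,7)
Wall sequence: LBRLT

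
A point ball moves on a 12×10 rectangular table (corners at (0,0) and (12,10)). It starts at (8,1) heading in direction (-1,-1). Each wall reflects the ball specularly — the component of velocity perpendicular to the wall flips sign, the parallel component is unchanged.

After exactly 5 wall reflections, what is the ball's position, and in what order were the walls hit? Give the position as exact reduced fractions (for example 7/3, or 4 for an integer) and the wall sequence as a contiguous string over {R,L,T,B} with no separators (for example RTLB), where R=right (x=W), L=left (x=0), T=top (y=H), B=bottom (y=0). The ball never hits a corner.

1. t=1 → B at (7,0); v=(-1,1)
2. t=7 → L at (0,7); v=(1,1)
3. t=3 → T at (3,10); v=(1,-1)
4. t=9 → R at (12,1); v=(-1,-1)
5. t=1 → B at (11,0); v=(-1,1)

Final position: (11,0)
Wall sequence: BLTRB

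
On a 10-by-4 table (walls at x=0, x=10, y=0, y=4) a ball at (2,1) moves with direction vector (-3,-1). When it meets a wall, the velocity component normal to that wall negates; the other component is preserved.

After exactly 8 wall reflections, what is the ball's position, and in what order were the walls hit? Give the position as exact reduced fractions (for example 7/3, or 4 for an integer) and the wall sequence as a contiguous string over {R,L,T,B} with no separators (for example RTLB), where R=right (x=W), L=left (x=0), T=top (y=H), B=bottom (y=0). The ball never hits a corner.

1. t=2/3 → L at (0,1/3); v=(3,-1)
2. t=1/3 → B at (1,0); v=(3,1)
3. t=3 → R at (10,3); v=(-3,1)
4. t=1 → T at (7,4); v=(-3,-1)
5. t=7/3 → L at (0,5/3); v=(3,-1)
6. t=5/3 → B at (5,0); v=(3,1)
7. t=5/3 → R at (10,5/3); v=(-3,1)
8. t=7/3 → T at (3,4); v=(-3,-1)

Final position: (3,4)
Wall sequence: LBRTLBRT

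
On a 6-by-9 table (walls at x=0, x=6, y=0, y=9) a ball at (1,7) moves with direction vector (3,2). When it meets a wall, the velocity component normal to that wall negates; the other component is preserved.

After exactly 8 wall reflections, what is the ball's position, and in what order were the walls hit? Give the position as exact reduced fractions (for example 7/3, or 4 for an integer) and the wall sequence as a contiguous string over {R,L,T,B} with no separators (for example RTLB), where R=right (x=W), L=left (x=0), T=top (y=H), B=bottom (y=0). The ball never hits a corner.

Final position: (5,9)
Wall sequence: TRLBRLRT

1. t=1 → T at (4,9); v=(3,-2)
2. t=2/3 → R at (6,23/3); v=(-3,-2)
3. t=2 → L at (0,11/3); v=(3,-2)
4. t=11/6 → B at (11/2,0); v=(3,2)
5. t=1/6 → R at (6,1/3); v=(-3,2)
6. t=2 → L at (0,13/3); v=(3,2)
7. t=2 → R at (6,25/3); v=(-3,2)
8. t=1/3 → T at (5,9); v=(-3,-2)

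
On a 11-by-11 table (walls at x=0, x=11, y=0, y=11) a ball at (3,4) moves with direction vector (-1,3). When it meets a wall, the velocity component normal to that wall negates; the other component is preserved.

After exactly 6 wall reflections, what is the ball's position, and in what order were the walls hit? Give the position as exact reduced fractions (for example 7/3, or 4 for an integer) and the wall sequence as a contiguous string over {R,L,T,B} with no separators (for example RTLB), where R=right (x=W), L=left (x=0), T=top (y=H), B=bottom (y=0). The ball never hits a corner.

Final position: (11,2)
Wall sequence: TLBTBR

1. t=7/3 → T at (2/3,11); v=(-1,-3)
2. t=2/3 → L at (0,9); v=(1,-3)
3. t=3 → B at (3,0); v=(1,3)
4. t=11/3 → T at (20/3,11); v=(1,-3)
5. t=11/3 → B at (31/3,0); v=(1,3)
6. t=2/3 → R at (11,2); v=(-1,3)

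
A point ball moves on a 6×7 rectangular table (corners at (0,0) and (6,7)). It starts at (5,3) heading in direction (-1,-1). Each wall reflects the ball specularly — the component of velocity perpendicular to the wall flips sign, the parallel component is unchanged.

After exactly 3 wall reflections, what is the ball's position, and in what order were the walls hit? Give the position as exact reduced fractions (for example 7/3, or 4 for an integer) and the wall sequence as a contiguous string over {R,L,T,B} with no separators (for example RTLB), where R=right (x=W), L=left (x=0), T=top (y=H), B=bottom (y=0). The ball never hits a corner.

Final position: (5,7)
Wall sequence: BLT

1. t=3 → B at (2,0); v=(-1,1)
2. t=2 → L at (0,2); v=(1,1)
3. t=5 → T at (5,7); v=(1,-1)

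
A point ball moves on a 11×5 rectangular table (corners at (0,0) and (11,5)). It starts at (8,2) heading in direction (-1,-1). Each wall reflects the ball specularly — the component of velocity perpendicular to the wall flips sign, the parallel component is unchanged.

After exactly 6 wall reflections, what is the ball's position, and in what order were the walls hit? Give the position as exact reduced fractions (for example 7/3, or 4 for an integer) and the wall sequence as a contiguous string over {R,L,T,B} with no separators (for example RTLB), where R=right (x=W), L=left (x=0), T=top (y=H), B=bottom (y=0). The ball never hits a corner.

1. t=2 → B at (6,0); v=(-1,1)
2. t=5 → T at (1,5); v=(-1,-1)
3. t=1 → L at (0,4); v=(1,-1)
4. t=4 → B at (4,0); v=(1,1)
5. t=5 → T at (9,5); v=(1,-1)
6. t=2 → R at (11,3); v=(-1,-1)

Final position: (11,3)
Wall sequence: BTLBTR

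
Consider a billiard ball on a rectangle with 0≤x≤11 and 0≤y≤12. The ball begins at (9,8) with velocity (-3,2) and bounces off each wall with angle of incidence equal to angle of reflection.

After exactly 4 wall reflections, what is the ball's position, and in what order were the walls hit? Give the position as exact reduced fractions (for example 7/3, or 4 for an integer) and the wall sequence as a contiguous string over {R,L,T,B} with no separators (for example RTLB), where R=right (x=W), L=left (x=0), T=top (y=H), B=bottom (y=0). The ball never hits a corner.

Final position: (7,0)
Wall sequence: TLRB

1. t=2 → T at (3,12); v=(-3,-2)
2. t=1 → L at (0,10); v=(3,-2)
3. t=11/3 → R at (11,8/3); v=(-3,-2)
4. t=4/3 → B at (7,0); v=(-3,2)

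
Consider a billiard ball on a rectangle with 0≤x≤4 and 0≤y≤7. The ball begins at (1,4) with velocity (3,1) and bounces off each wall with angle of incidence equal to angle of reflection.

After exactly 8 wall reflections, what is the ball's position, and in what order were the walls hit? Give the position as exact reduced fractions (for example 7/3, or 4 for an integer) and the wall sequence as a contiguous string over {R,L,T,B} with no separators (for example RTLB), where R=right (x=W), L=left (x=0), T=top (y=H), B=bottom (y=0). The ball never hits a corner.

Final position: (4,1)
Wall sequence: RLTRLRLR

1. t=1 → R at (4,5); v=(-3,1)
2. t=4/3 → L at (0,19/3); v=(3,1)
3. t=2/3 → T at (2,7); v=(3,-1)
4. t=2/3 → R at (4,19/3); v=(-3,-1)
5. t=4/3 → L at (0,5); v=(3,-1)
6. t=4/3 → R at (4,11/3); v=(-3,-1)
7. t=4/3 → L at (0,7/3); v=(3,-1)
8. t=4/3 → R at (4,1); v=(-3,-1)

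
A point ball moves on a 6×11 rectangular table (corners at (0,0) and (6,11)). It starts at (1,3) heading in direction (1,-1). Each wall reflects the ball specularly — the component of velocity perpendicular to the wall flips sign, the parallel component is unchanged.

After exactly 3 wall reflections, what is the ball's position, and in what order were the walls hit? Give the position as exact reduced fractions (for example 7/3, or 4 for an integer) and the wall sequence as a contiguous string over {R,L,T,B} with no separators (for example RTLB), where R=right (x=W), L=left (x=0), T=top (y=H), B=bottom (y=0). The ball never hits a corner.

1. t=3 → B at (4,0); v=(1,1)
2. t=2 → R at (6,2); v=(-1,1)
3. t=6 → L at (0,8); v=(1,1)

Final position: (0,8)
Wall sequence: BRL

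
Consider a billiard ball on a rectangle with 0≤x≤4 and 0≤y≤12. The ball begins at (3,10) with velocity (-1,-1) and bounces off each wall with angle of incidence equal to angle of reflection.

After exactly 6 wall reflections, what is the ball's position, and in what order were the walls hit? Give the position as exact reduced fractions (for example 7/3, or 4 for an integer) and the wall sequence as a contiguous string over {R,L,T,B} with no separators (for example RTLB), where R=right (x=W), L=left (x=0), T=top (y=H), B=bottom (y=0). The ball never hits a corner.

Final position: (0,9)
Wall sequence: LRBLRL

1. t=3 → L at (0,7); v=(1,-1)
2. t=4 → R at (4,3); v=(-1,-1)
3. t=3 → B at (1,0); v=(-1,1)
4. t=1 → L at (0,1); v=(1,1)
5. t=4 → R at (4,5); v=(-1,1)
6. t=4 → L at (0,9); v=(1,1)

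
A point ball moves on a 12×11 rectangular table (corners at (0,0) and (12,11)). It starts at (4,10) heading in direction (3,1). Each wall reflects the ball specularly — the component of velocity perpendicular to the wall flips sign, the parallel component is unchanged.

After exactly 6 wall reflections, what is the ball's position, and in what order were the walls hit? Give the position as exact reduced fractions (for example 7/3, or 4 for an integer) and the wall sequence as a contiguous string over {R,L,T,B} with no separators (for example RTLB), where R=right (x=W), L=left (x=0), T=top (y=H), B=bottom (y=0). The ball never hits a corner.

Final position: (0,8/3)
Wall sequence: TRLRBL

1. t=1 → T at (7,11); v=(3,-1)
2. t=5/3 → R at (12,28/3); v=(-3,-1)
3. t=4 → L at (0,16/3); v=(3,-1)
4. t=4 → R at (12,4/3); v=(-3,-1)
5. t=4/3 → B at (8,0); v=(-3,1)
6. t=8/3 → L at (0,8/3); v=(3,1)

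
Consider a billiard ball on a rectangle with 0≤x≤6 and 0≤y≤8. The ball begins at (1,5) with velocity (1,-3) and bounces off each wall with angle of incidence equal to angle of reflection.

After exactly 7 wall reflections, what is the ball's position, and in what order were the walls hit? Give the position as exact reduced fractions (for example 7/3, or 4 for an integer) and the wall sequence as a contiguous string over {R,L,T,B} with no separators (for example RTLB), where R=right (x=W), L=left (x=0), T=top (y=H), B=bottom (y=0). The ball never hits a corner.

Final position: (4/3,0)
Wall sequence: BTRBTLB

1. t=5/3 → B at (8/3,0); v=(1,3)
2. t=8/3 → T at (16/3,8); v=(1,-3)
3. t=2/3 → R at (6,6); v=(-1,-3)
4. t=2 → B at (4,0); v=(-1,3)
5. t=8/3 → T at (4/3,8); v=(-1,-3)
6. t=4/3 → L at (0,4); v=(1,-3)
7. t=4/3 → B at (4/3,0); v=(1,3)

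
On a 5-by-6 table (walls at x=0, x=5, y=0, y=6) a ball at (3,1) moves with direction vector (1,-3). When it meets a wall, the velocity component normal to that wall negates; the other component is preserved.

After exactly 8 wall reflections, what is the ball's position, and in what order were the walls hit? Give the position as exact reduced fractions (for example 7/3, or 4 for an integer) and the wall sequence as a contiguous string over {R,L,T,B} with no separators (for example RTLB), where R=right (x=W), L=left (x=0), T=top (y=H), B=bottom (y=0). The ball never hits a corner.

Final position: (10/3,6)
Wall sequence: BRTBTLBT

1. t=1/3 → B at (10/3,0); v=(1,3)
2. t=5/3 → R at (5,5); v=(-1,3)
3. t=1/3 → T at (14/3,6); v=(-1,-3)
4. t=2 → B at (8/3,0); v=(-1,3)
5. t=2 → T at (2/3,6); v=(-1,-3)
6. t=2/3 → L at (0,4); v=(1,-3)
7. t=4/3 → B at (4/3,0); v=(1,3)
8. t=2 → T at (10/3,6); v=(1,-3)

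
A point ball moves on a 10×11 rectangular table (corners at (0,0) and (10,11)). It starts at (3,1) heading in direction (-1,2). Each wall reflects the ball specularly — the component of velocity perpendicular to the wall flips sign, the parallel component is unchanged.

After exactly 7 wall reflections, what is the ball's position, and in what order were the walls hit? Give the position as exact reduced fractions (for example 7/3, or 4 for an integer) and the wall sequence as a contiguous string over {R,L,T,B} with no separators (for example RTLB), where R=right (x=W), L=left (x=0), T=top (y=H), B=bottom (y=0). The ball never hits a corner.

Final position: (0,3)
Wall sequence: LTBRTBL

1. t=3 → L at (0,7); v=(1,2)
2. t=2 → T at (2,11); v=(1,-2)
3. t=11/2 → B at (15/2,0); v=(1,2)
4. t=5/2 → R at (10,5); v=(-1,2)
5. t=3 → T at (7,11); v=(-1,-2)
6. t=11/2 → B at (3/2,0); v=(-1,2)
7. t=3/2 → L at (0,3); v=(1,2)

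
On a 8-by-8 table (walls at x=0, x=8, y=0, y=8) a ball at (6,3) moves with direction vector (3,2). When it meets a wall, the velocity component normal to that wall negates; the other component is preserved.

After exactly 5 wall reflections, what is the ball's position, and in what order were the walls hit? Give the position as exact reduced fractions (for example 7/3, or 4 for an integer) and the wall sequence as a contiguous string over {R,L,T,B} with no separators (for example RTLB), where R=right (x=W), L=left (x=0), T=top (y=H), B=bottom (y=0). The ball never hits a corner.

1. t=2/3 → R at (8,13/3); v=(-3,2)
2. t=11/6 → T at (5/2,8); v=(-3,-2)
3. t=5/6 → L at (0,19/3); v=(3,-2)
4. t=8/3 → R at (8,1); v=(-3,-2)
5. t=1/2 → B at (13/2,0); v=(-3,2)

Final position: (13/2,0)
Wall sequence: RTLRB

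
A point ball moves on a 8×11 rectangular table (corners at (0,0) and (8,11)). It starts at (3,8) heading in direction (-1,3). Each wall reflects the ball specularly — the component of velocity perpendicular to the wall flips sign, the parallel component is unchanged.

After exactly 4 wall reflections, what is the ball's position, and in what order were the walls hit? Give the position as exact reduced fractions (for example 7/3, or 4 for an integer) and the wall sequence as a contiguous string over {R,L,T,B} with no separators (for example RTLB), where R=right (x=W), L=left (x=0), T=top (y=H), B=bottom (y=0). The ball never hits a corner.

1. t=1 → T at (2,11); v=(-1,-3)
2. t=2 → L at (0,5); v=(1,-3)
3. t=5/3 → B at (5/3,0); v=(1,3)
4. t=11/3 → T at (16/3,11); v=(1,-3)

Final position: (16/3,11)
Wall sequence: TLBT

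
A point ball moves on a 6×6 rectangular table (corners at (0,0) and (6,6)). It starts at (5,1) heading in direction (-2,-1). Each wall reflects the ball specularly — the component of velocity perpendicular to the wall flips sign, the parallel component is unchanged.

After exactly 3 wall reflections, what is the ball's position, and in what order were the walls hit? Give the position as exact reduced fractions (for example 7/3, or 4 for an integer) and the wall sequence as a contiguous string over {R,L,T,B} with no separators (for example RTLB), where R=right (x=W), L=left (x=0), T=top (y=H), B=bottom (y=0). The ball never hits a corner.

1. t=1 → B at (3,0); v=(-2,1)
2. t=3/2 → L at (0,3/2); v=(2,1)
3. t=3 → R at (6,9/2); v=(-2,1)

Final position: (6,9/2)
Wall sequence: BLR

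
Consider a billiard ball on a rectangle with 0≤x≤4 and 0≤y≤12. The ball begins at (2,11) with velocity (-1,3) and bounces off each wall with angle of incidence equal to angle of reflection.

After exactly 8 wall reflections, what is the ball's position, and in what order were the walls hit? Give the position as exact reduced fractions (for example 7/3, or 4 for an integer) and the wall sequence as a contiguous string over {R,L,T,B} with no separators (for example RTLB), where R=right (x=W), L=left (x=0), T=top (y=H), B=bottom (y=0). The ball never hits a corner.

Final position: (4,5)
Wall sequence: TLBRTLBR

1. t=1/3 → T at (5/3,12); v=(-1,-3)
2. t=5/3 → L at (0,7); v=(1,-3)
3. t=7/3 → B at (7/3,0); v=(1,3)
4. t=5/3 → R at (4,5); v=(-1,3)
5. t=7/3 → T at (5/3,12); v=(-1,-3)
6. t=5/3 → L at (0,7); v=(1,-3)
7. t=7/3 → B at (7/3,0); v=(1,3)
8. t=5/3 → R at (4,5); v=(-1,3)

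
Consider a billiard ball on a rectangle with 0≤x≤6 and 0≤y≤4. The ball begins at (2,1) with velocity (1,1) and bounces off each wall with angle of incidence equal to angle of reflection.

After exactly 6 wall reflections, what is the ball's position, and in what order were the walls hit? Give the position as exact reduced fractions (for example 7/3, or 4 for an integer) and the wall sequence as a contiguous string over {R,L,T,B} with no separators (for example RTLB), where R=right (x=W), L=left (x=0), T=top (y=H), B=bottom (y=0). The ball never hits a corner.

1. t=3 → T at (5,4); v=(1,-1)
2. t=1 → R at (6,3); v=(-1,-1)
3. t=3 → B at (3,0); v=(-1,1)
4. t=3 → L at (0,3); v=(1,1)
5. t=1 → T at (1,4); v=(1,-1)
6. t=4 → B at (5,0); v=(1,1)

Final position: (5,0)
Wall sequence: TRBLTB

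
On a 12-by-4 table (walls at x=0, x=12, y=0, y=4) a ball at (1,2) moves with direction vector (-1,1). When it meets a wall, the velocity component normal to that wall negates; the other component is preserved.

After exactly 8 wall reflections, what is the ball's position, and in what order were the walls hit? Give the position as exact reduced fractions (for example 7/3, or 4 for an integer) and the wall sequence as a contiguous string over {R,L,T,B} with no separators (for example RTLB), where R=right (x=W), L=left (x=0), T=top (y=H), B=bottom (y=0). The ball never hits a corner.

Final position: (3,0)
Wall sequence: LTBTRBTB

1. t=1 → L at (0,3); v=(1,1)
2. t=1 → T at (1,4); v=(1,-1)
3. t=4 → B at (5,0); v=(1,1)
4. t=4 → T at (9,4); v=(1,-1)
5. t=3 → R at (12,1); v=(-1,-1)
6. t=1 → B at (11,0); v=(-1,1)
7. t=4 → T at (7,4); v=(-1,-1)
8. t=4 → B at (3,0); v=(-1,1)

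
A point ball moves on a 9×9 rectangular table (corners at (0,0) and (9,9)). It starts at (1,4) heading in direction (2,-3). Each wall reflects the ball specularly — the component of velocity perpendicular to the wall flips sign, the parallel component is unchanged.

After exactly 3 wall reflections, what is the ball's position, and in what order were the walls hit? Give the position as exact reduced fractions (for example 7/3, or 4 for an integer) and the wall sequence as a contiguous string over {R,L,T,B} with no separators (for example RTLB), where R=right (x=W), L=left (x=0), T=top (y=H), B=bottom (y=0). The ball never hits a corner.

Final position: (25/3,9)
Wall sequence: BRT

1. t=4/3 → B at (11/3,0); v=(2,3)
2. t=8/3 → R at (9,8); v=(-2,3)
3. t=1/3 → T at (25/3,9); v=(-2,-3)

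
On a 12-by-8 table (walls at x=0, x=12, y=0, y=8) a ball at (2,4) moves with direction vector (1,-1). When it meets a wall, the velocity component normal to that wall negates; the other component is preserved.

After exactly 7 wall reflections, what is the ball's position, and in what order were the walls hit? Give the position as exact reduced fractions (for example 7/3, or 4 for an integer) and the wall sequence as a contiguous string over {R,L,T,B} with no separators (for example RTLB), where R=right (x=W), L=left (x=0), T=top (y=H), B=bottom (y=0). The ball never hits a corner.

1. t=4 → B at (6,0); v=(1,1)
2. t=6 → R at (12,6); v=(-1,1)
3. t=2 → T at (10,8); v=(-1,-1)
4. t=8 → B at (2,0); v=(-1,1)
5. t=2 → L at (0,2); v=(1,1)
6. t=6 → T at (6,8); v=(1,-1)
7. t=6 → R at (12,2); v=(-1,-1)

Final position: (12,2)
Wall sequence: BRTBLTR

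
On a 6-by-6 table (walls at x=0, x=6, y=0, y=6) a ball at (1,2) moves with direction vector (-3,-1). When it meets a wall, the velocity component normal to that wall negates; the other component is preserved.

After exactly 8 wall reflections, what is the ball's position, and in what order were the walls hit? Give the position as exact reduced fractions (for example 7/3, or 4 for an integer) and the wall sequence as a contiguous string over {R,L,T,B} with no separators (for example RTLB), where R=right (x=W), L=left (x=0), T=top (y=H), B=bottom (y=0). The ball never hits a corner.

Final position: (6,11/3)
Wall sequence: LBRLRTLR

1. t=1/3 → L at (0,5/3); v=(3,-1)
2. t=5/3 → B at (5,0); v=(3,1)
3. t=1/3 → R at (6,1/3); v=(-3,1)
4. t=2 → L at (0,7/3); v=(3,1)
5. t=2 → R at (6,13/3); v=(-3,1)
6. t=5/3 → T at (1,6); v=(-3,-1)
7. t=1/3 → L at (0,17/3); v=(3,-1)
8. t=2 → R at (6,11/3); v=(-3,-1)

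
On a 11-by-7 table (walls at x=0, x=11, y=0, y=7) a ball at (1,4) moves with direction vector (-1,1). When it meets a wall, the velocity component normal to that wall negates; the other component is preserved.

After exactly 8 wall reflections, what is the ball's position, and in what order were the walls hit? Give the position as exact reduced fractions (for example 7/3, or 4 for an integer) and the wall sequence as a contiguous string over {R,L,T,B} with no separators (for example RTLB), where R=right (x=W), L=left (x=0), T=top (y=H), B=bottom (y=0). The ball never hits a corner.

1. t=1 → L at (0,5); v=(1,1)
2. t=2 → T at (2,7); v=(1,-1)
3. t=7 → B at (9,0); v=(1,1)
4. t=2 → R at (11,2); v=(-1,1)
5. t=5 → T at (6,7); v=(-1,-1)
6. t=6 → L at (0,1); v=(1,-1)
7. t=1 → B at (1,0); v=(1,1)
8. t=7 → T at (8,7); v=(1,-1)

Final position: (8,7)
Wall sequence: LTBRTLBT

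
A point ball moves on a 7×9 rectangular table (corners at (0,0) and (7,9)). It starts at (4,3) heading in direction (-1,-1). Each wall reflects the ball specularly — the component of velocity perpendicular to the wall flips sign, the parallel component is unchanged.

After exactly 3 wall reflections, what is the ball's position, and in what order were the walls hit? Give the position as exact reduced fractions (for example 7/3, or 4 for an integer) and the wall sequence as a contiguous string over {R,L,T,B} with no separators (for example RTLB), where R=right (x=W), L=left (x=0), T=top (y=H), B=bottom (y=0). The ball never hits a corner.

Final position: (7,8)
Wall sequence: BLR

1. t=3 → B at (1,0); v=(-1,1)
2. t=1 → L at (0,1); v=(1,1)
3. t=7 → R at (7,8); v=(-1,1)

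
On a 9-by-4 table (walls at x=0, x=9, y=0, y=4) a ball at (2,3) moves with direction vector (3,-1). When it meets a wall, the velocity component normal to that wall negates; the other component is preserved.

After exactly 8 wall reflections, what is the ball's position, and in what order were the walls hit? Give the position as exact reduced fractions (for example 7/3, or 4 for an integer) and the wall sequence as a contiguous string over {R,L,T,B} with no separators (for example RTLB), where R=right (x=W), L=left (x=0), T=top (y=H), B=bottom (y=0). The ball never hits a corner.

1. t=7/3 → R at (9,2/3); v=(-3,-1)
2. t=2/3 → B at (7,0); v=(-3,1)
3. t=7/3 → L at (0,7/3); v=(3,1)
4. t=5/3 → T at (5,4); v=(3,-1)
5. t=4/3 → R at (9,8/3); v=(-3,-1)
6. t=8/3 → B at (1,0); v=(-3,1)
7. t=1/3 → L at (0,1/3); v=(3,1)
8. t=3 → R at (9,10/3); v=(-3,1)

Final position: (9,10/3)
Wall sequence: RBLTRBLR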